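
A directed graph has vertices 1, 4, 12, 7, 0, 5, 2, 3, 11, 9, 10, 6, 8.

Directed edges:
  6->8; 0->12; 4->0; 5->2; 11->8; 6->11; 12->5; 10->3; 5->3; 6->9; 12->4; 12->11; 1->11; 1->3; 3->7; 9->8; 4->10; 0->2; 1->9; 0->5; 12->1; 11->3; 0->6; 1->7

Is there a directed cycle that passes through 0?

Yes

0 is on a cycle iff 0 can reach itself via ≥1 edge.
0 → 12 → 4 → 0 — yes.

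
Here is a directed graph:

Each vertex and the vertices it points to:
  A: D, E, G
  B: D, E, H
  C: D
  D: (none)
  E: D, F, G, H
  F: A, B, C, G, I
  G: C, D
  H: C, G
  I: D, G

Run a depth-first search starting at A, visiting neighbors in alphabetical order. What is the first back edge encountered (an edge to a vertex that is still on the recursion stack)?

DFS from A (visiting neighbors in alphabetical order); mark gray on enter, black on exit:
A gray
  D gray
  D black
  E gray
    E→D: D black — skip
    F gray
      F→A: A is gray → back edge
First back edge: F → A.

F->A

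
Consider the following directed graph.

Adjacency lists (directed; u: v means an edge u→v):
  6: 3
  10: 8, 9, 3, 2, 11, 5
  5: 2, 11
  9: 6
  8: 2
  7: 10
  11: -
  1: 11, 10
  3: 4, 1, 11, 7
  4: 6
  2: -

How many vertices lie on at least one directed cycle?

A vertex is on a directed cycle iff it belongs to a strongly connected component of size ≥ 2 (or has a self-loop).
The vertices on cycles are {1, 3, 4, 6, 7, 9, 10} — 7 in total.

7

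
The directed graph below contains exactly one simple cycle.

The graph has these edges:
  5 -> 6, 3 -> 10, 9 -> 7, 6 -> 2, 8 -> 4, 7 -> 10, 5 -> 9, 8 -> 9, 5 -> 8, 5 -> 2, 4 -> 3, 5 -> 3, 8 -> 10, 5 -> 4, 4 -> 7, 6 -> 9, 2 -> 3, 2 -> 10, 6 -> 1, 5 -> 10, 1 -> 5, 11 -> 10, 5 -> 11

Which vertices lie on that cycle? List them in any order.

1, 5, 6

DFS with gray/black marking from 5:
5 gray
  11 gray
    10 gray
    10 black
  11 black
  8 gray
    4 gray
      7 gray
        7→10: 10 black — skip
      7 black
      3 gray
        3→10: 10 black — skip
      3 black
    4 black
    9 gray
      9→7: 7 black — skip
    9 black
    8→10: 10 black — skip
  8 black
  5→3: 3 black — skip
  6 gray
    1 gray
      1→5: 5 is gray → back edge
Back edge closes the cycle 5 → 6 → 1 → 5; its vertices are {1, 5, 6}.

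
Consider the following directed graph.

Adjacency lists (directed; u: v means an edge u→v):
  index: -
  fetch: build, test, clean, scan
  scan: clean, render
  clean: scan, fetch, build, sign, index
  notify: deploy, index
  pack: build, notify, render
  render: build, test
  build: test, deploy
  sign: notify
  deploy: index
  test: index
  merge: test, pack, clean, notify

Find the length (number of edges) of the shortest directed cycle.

For each vertex v, BFS finds the shortest path from v back to v.
The shortest such closed walk is clean → scan → clean, length 2.

2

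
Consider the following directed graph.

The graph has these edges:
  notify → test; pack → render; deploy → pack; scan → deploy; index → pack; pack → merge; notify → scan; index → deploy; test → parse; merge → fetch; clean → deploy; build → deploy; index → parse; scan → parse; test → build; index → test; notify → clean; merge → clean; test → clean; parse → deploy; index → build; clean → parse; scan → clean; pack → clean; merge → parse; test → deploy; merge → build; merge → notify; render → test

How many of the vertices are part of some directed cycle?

A vertex is on a directed cycle iff it belongs to a strongly connected component of size ≥ 2 (or has a self-loop).
The vertices on cycles are {pack, scan, test, build, clean, merge, parse, deploy, notify, render} — 10 in total.

10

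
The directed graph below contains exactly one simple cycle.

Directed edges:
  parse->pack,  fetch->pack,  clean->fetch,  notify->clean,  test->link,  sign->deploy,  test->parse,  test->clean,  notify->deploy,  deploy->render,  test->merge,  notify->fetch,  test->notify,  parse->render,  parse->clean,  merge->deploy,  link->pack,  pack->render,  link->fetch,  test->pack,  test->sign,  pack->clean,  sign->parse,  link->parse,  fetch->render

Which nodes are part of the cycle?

pack, clean, fetch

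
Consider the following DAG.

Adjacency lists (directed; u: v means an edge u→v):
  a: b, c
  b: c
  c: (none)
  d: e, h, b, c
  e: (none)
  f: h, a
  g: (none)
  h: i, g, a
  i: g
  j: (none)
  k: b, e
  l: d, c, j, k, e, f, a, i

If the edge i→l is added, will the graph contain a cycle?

Adding i→l creates a cycle iff l can already reach i.
Path from l: l → i.
So l → … → i → l is a cycle.

Yes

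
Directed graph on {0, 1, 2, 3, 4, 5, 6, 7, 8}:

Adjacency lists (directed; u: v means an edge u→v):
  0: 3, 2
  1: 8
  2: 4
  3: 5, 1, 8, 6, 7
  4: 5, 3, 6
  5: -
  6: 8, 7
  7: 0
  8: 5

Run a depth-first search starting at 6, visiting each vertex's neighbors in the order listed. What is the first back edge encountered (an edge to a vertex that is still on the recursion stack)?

DFS from 6 (visiting each vertex's neighbors in the order listed); mark gray on enter, black on exit:
6 gray
  8 gray
    5 gray
    5 black
  8 black
  7 gray
    0 gray
      3 gray
        3→5: 5 black — skip
        1 gray
          1→8: 8 black — skip
        1 black
        3→8: 8 black — skip
        3→6: 6 is gray → back edge
First back edge: 3 → 6.

3->6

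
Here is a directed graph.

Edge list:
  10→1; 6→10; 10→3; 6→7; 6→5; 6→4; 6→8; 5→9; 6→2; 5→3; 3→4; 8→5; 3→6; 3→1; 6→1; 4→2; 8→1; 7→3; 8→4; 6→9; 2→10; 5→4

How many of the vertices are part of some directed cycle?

8

A vertex is on a directed cycle iff it belongs to a strongly connected component of size ≥ 2 (or has a self-loop).
The vertices on cycles are {2, 3, 4, 5, 6, 7, 8, 10} — 8 in total.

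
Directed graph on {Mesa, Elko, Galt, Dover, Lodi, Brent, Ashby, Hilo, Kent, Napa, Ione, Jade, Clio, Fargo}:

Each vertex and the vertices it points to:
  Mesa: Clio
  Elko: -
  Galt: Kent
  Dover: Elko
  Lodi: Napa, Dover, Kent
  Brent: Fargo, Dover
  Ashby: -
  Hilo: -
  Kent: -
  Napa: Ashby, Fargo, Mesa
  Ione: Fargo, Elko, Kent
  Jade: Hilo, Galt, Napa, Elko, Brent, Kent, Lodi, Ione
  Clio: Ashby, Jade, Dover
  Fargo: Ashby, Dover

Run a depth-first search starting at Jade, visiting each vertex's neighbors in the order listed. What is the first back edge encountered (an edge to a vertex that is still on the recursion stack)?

Clio->Jade

DFS from Jade (visiting each vertex's neighbors in the order listed); mark gray on enter, black on exit:
Jade gray
  Hilo gray
  Hilo black
  Galt gray
    Kent gray
    Kent black
  Galt black
  Napa gray
    Ashby gray
    Ashby black
    Fargo gray
      Fargo→Ashby: Ashby black — skip
      Dover gray
        Elko gray
        Elko black
      Dover black
    Fargo black
    Mesa gray
      Clio gray
        Clio→Ashby: Ashby black — skip
        Clio→Jade: Jade is gray → back edge
First back edge: Clio → Jade.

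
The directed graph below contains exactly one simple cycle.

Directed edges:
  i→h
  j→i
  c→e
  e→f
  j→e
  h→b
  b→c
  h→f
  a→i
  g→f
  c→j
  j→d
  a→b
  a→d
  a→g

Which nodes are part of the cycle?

DFS with gray/black marking from b:
b gray
  c gray
    e gray
      f gray
      f black
    e black
    j gray
      i gray
        h gray
          h→f: f black — skip
          h→b: b is gray → back edge
Back edge closes the cycle b → c → j → i → h → b; its vertices are {b, c, h, i, j}.

b, c, h, i, j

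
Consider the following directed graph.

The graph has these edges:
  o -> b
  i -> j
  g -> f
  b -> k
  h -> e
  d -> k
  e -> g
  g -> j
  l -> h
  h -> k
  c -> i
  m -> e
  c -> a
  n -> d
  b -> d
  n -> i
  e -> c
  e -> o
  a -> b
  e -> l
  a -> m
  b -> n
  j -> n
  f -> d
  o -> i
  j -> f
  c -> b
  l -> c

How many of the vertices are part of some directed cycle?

9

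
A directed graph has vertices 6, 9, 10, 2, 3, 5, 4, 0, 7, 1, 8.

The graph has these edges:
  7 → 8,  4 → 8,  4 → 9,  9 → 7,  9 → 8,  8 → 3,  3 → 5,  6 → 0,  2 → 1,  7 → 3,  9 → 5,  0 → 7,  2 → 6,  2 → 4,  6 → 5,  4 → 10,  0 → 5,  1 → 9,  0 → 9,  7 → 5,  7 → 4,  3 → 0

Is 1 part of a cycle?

1 lies on a cycle iff there is a path from 1 back to itself.
Exploring from 1, it never reaches itself; equivalently, its strongly connected component is a singleton.

No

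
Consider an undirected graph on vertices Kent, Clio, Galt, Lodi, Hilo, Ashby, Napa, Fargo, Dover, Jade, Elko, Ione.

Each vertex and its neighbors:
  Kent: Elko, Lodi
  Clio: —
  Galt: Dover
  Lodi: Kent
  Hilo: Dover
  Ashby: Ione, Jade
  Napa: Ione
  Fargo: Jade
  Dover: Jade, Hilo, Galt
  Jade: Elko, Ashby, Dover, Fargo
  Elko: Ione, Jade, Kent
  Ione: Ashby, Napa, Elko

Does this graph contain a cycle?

DFS, tracking each vertex's parent; an edge to a visited non-parent vertex closes a cycle.
Start from Elko:
visit Elko (parent –)
  visit Ione (parent Elko)
    visit Ashby (parent Ione)
      Ashby–Ione: parent, skip
      visit Jade (parent Ashby)
        Jade–Elko: Elko visited and ≠ parent → cycle
Cycle: Elko – Ione – Ashby – Jade – Elko.

Yes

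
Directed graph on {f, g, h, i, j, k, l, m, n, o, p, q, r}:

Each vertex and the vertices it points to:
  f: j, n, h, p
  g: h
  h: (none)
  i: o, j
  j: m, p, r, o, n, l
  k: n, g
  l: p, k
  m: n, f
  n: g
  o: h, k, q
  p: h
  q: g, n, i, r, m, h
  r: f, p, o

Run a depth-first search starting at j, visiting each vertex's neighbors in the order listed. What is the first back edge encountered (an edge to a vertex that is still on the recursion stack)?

f->j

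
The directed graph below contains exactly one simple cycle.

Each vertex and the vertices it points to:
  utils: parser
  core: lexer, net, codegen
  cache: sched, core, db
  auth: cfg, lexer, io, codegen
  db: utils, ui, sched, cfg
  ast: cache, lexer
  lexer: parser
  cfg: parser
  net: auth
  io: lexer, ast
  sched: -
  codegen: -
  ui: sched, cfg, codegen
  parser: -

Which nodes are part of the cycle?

DFS with gray/black marking from cache:
cache gray
  sched gray
  sched black
  core gray
    lexer gray
      parser gray
      parser black
    lexer black
    net gray
      auth gray
        cfg gray
          cfg→parser: parser black — skip
        cfg black
        auth→lexer: lexer black — skip
        io gray
          io→lexer: lexer black — skip
          ast gray
            ast→cache: cache is gray → back edge
Back edge closes the cycle cache → core → net → auth → io → ast → cache; its vertices are {io, ast, net, auth, core, cache}.

io, ast, net, auth, core, cache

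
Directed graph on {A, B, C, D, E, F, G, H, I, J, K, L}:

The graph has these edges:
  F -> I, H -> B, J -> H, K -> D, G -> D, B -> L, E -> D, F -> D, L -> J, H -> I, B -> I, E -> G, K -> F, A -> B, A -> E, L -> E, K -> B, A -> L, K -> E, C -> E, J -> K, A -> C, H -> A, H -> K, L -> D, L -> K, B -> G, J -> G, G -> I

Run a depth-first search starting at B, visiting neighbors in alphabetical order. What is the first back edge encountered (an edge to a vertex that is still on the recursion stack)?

A→B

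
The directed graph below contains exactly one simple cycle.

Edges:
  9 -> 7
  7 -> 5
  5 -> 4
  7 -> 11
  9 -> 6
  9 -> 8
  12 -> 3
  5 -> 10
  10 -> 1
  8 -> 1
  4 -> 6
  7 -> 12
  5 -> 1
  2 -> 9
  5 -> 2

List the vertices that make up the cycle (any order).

DFS with gray/black marking from 7:
7 gray
  11 gray
  11 black
  5 gray
    4 gray
      6 gray
      6 black
    4 black
    10 gray
      1 gray
      1 black
    10 black
    5→1: 1 black — skip
    2 gray
      9 gray
        9→7: 7 is gray → back edge
Back edge closes the cycle 7 → 5 → 2 → 9 → 7; its vertices are {2, 5, 7, 9}.

2, 5, 7, 9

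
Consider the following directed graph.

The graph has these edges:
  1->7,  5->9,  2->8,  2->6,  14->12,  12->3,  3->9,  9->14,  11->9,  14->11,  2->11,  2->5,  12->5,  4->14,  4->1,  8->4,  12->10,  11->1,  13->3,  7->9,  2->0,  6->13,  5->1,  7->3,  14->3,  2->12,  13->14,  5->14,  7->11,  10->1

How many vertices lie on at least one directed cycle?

9

A vertex is on a directed cycle iff it belongs to a strongly connected component of size ≥ 2 (or has a self-loop).
The vertices on cycles are {1, 3, 5, 7, 9, 10, 11, 12, 14} — 9 in total.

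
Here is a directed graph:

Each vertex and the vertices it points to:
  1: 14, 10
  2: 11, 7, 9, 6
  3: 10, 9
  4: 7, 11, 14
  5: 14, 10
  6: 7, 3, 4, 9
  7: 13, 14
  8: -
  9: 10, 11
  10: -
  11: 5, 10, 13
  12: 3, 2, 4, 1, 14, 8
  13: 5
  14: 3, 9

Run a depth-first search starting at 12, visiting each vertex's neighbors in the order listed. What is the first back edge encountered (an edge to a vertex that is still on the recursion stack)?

14->3

DFS from 12 (visiting each vertex's neighbors in the order listed); mark gray on enter, black on exit:
12 gray
  3 gray
    10 gray
    10 black
    9 gray
      9→10: 10 black — skip
      11 gray
        5 gray
          14 gray
            14→3: 3 is gray → back edge
First back edge: 14 → 3.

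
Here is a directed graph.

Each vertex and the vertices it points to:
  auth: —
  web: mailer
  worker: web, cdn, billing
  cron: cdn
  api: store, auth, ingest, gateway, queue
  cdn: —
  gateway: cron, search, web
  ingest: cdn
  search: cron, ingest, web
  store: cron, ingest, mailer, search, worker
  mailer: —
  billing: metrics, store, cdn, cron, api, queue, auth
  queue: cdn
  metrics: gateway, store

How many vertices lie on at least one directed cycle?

5

A vertex is on a directed cycle iff it belongs to a strongly connected component of size ≥ 2 (or has a self-loop).
The vertices on cycles are {api, store, worker, billing, metrics} — 5 in total.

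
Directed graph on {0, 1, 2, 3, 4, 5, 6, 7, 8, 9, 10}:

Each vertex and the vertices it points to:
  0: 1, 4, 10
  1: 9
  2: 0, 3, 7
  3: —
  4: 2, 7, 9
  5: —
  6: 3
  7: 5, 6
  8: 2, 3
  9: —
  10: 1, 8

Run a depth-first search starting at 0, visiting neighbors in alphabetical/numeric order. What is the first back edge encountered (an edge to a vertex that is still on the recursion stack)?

DFS from 0 (visiting neighbors in alphabetical/numeric order); mark gray on enter, black on exit:
0 gray
  1 gray
    9 gray
    9 black
  1 black
  4 gray
    2 gray
      2→0: 0 is gray → back edge
First back edge: 2 → 0.

2→0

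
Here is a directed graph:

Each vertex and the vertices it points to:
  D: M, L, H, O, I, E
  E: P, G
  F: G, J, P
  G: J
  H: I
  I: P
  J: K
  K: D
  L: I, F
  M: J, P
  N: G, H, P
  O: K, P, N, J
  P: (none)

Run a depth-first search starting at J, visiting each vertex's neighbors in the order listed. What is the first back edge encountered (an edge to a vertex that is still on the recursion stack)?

DFS from J (visiting each vertex's neighbors in the order listed); mark gray on enter, black on exit:
J gray
  K gray
    D gray
      M gray
        M→J: J is gray → back edge
First back edge: M → J.

M→J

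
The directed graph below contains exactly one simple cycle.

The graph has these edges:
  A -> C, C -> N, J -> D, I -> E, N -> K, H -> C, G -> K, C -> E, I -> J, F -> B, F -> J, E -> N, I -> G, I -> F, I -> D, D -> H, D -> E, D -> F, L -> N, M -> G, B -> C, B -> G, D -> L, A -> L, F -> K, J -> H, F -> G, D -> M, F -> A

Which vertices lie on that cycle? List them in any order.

D, F, J

DFS with gray/black marking from J:
J gray
  D gray
    L gray
      N gray
        K gray
        K black
      N black
    L black
    F gray
      G gray
        G→K: K black — skip
      G black
      B gray
        B→G: G black — skip
        C gray
          C→N: N black — skip
          E gray
            E→N: N black — skip
          E black
        C black
      B black
      F→K: K black — skip
      A gray
        A→C: C black — skip
        A→L: L black — skip
      A black
      F→J: J is gray → back edge
Back edge closes the cycle J → D → F → J; its vertices are {D, F, J}.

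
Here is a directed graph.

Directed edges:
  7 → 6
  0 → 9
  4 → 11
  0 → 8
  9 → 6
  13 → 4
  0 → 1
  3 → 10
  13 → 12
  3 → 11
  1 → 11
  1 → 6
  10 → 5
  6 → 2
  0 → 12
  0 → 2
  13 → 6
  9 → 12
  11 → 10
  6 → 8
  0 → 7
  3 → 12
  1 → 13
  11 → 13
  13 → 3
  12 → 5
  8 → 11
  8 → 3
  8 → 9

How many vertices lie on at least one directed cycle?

7

A vertex is on a directed cycle iff it belongs to a strongly connected component of size ≥ 2 (or has a self-loop).
The vertices on cycles are {3, 4, 6, 8, 9, 11, 13} — 7 in total.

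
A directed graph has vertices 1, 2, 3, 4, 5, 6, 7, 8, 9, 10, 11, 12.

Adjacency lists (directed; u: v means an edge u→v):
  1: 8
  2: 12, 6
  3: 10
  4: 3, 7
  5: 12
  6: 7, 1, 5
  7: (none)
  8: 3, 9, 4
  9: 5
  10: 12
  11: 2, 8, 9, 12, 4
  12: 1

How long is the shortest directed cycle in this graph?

For each vertex v, BFS finds the shortest path from v back to v.
The shortest such closed walk is 8 → 3 → 10 → 12 → 1 → 8, length 5.

5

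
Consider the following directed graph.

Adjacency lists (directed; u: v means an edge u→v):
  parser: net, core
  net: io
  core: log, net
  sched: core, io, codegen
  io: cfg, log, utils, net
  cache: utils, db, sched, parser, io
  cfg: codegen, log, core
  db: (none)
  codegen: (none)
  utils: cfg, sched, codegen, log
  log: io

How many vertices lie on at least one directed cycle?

7

A vertex is on a directed cycle iff it belongs to a strongly connected component of size ≥ 2 (or has a self-loop).
The vertices on cycles are {io, cfg, log, net, core, sched, utils} — 7 in total.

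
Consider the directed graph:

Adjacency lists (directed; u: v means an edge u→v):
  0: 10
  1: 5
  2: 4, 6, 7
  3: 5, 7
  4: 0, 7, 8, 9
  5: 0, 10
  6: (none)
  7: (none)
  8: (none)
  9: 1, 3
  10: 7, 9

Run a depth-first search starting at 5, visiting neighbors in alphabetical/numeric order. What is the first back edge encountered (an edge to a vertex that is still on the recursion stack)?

1->5

DFS from 5 (visiting neighbors in alphabetical/numeric order); mark gray on enter, black on exit:
5 gray
  0 gray
    10 gray
      7 gray
      7 black
      9 gray
        1 gray
          1→5: 5 is gray → back edge
First back edge: 1 → 5.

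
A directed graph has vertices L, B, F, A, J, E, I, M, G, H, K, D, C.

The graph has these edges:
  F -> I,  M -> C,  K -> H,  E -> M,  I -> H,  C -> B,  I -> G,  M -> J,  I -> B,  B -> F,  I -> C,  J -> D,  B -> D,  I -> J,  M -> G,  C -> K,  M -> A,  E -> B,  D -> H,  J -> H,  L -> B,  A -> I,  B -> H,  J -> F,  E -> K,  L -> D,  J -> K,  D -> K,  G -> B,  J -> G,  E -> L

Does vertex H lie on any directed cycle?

No

H lies on a cycle iff there is a path from H back to itself.
Exploring from H, it never reaches itself; equivalently, its strongly connected component is a singleton.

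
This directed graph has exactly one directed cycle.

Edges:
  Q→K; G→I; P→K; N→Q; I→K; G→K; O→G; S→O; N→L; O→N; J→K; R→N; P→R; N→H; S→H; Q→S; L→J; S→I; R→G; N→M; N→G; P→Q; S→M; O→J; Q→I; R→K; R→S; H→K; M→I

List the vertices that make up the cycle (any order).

DFS with gray/black marking from S:
S gray
  O gray
    N gray
      Q gray
        K gray
        K black
        I gray
          I→K: K black — skip
        I black
        Q→S: S is gray → back edge
Back edge closes the cycle S → O → N → Q → S; its vertices are {N, O, Q, S}.

N, O, Q, S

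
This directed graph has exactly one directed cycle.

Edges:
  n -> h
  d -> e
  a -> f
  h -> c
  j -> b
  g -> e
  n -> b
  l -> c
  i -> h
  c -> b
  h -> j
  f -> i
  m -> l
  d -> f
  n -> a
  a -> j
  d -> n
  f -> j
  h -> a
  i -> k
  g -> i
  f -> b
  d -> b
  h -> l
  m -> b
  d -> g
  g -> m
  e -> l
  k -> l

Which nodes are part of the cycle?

a, f, h, i

DFS with gray/black marking from i:
i gray
  k gray
    l gray
      c gray
        b gray
        b black
      c black
    l black
  k black
  h gray
    h→c: c black — skip
    h→l: l black — skip
    j gray
      j→b: b black — skip
    j black
    a gray
      f gray
        f→i: i is gray → back edge
Back edge closes the cycle i → h → a → f → i; its vertices are {a, f, h, i}.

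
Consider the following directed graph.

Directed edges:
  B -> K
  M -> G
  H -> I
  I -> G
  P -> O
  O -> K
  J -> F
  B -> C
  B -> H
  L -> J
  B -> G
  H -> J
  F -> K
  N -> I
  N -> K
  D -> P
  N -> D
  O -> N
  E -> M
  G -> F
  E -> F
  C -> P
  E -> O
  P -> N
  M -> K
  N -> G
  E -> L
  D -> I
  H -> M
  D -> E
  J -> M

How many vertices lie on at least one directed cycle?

A vertex is on a directed cycle iff it belongs to a strongly connected component of size ≥ 2 (or has a self-loop).
The vertices on cycles are {D, E, N, O, P} — 5 in total.

5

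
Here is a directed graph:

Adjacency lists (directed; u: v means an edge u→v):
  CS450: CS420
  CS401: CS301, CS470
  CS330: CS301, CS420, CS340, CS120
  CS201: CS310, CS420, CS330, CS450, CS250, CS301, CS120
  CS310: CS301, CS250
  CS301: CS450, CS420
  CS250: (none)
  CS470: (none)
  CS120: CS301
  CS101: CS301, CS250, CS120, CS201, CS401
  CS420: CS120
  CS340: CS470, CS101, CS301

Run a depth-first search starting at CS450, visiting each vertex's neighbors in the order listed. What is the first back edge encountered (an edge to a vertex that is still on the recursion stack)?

DFS from CS450 (visiting each vertex's neighbors in the order listed); mark gray on enter, black on exit:
CS450 gray
  CS420 gray
    CS120 gray
      CS301 gray
        CS301→CS450: CS450 is gray → back edge
First back edge: CS301 → CS450.

CS301->CS450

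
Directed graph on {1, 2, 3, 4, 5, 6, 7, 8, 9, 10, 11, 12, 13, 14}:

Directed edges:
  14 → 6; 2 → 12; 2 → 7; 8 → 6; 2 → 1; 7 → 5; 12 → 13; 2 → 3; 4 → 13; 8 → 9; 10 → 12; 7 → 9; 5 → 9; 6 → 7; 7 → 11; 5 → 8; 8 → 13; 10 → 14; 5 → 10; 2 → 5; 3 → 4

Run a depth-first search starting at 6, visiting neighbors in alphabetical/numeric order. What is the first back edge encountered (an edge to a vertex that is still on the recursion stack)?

DFS from 6 (visiting neighbors in alphabetical/numeric order); mark gray on enter, black on exit:
6 gray
  7 gray
    5 gray
      8 gray
        8→6: 6 is gray → back edge
First back edge: 8 → 6.

8->6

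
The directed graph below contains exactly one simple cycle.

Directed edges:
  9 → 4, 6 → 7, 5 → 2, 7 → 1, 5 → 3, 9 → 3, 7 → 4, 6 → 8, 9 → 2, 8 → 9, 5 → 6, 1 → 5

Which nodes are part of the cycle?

DFS with gray/black marking from 6:
6 gray
  8 gray
    9 gray
      2 gray
      2 black
      4 gray
      4 black
      3 gray
      3 black
    9 black
  8 black
  7 gray
    1 gray
      5 gray
        5→6: 6 is gray → back edge
Back edge closes the cycle 6 → 7 → 1 → 5 → 6; its vertices are {1, 5, 6, 7}.

1, 5, 6, 7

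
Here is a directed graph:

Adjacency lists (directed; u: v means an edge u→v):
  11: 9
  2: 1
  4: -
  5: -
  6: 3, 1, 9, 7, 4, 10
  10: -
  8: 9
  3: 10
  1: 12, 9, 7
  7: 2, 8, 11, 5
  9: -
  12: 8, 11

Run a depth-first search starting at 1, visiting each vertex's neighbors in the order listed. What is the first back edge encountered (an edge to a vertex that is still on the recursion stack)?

2→1

DFS from 1 (visiting each vertex's neighbors in the order listed); mark gray on enter, black on exit:
1 gray
  12 gray
    8 gray
      9 gray
      9 black
    8 black
    11 gray
      11→9: 9 black — skip
    11 black
  12 black
  1→9: 9 black — skip
  7 gray
    2 gray
      2→1: 1 is gray → back edge
First back edge: 2 → 1.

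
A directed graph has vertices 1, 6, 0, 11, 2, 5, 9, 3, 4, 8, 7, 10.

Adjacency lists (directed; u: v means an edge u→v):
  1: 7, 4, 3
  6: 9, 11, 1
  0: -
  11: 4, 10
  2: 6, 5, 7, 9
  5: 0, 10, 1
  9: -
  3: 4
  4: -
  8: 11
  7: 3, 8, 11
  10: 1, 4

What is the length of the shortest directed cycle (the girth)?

For each vertex v, BFS finds the shortest path from v back to v.
The shortest such closed walk is 7 → 11 → 10 → 1 → 7, length 4.

4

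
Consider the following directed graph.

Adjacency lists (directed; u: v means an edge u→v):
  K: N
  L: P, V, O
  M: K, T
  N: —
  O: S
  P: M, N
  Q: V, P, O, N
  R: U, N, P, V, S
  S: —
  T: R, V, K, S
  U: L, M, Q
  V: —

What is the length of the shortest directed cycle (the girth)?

For each vertex v, BFS finds the shortest path from v back to v.
The shortest such closed walk is R → P → M → T → R, length 4.

4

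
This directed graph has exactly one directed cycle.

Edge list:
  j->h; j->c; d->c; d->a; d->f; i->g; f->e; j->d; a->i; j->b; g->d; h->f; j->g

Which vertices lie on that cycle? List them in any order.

a, d, g, i

DFS with gray/black marking from g:
g gray
  d gray
    a gray
      i gray
        i→g: g is gray → back edge
Back edge closes the cycle g → d → a → i → g; its vertices are {a, d, g, i}.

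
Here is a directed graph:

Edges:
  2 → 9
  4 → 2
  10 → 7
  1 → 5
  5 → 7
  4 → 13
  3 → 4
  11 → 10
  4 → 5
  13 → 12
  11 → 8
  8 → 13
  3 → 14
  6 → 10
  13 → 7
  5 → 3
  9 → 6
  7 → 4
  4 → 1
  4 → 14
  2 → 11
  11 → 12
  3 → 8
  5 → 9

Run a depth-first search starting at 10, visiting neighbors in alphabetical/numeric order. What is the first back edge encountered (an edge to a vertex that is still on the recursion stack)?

3->4

DFS from 10 (visiting neighbors in alphabetical/numeric order); mark gray on enter, black on exit:
10 gray
  7 gray
    4 gray
      1 gray
        5 gray
          3 gray
            3→4: 4 is gray → back edge
First back edge: 3 → 4.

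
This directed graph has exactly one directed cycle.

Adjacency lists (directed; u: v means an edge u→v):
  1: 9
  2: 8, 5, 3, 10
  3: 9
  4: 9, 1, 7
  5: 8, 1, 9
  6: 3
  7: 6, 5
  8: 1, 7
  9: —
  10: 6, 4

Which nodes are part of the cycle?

5, 7, 8

DFS with gray/black marking from 7:
7 gray
  6 gray
    3 gray
      9 gray
      9 black
    3 black
  6 black
  5 gray
    8 gray
      1 gray
        1→9: 9 black — skip
      1 black
      8→7: 7 is gray → back edge
Back edge closes the cycle 7 → 5 → 8 → 7; its vertices are {5, 7, 8}.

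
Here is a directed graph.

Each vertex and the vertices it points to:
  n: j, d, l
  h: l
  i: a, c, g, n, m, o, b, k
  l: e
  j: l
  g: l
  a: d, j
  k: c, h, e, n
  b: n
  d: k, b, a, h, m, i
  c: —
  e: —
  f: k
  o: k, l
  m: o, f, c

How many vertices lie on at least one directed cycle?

A vertex is on a directed cycle iff it belongs to a strongly connected component of size ≥ 2 (or has a self-loop).
The vertices on cycles are {a, b, d, f, i, k, m, n, o} — 9 in total.

9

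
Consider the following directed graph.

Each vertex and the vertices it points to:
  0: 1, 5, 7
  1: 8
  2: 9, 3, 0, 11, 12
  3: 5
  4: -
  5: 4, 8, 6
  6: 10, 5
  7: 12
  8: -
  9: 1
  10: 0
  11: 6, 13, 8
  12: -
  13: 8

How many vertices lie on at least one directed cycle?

4

A vertex is on a directed cycle iff it belongs to a strongly connected component of size ≥ 2 (or has a self-loop).
The vertices on cycles are {0, 5, 6, 10} — 4 in total.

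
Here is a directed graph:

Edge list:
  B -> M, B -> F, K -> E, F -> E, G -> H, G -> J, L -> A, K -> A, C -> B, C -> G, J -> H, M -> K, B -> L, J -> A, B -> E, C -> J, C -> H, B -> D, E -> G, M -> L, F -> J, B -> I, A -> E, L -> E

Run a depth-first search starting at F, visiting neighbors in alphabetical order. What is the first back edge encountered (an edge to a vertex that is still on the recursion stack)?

A->E

DFS from F (visiting neighbors in alphabetical order); mark gray on enter, black on exit:
F gray
  E gray
    G gray
      H gray
      H black
      J gray
        A gray
          A→E: E is gray → back edge
First back edge: A → E.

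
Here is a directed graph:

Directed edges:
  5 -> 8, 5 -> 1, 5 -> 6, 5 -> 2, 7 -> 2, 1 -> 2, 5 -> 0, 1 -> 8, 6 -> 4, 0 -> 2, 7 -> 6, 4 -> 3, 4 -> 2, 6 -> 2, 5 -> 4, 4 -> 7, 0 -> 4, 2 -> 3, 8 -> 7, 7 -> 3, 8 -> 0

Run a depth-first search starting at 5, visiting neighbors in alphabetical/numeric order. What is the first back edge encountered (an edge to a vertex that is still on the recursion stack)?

6→4

DFS from 5 (visiting neighbors in alphabetical/numeric order); mark gray on enter, black on exit:
5 gray
  0 gray
    2 gray
      3 gray
      3 black
    2 black
    4 gray
      4→2: 2 black — skip
      4→3: 3 black — skip
      7 gray
        7→2: 2 black — skip
        7→3: 3 black — skip
        6 gray
          6→2: 2 black — skip
          6→4: 4 is gray → back edge
First back edge: 6 → 4.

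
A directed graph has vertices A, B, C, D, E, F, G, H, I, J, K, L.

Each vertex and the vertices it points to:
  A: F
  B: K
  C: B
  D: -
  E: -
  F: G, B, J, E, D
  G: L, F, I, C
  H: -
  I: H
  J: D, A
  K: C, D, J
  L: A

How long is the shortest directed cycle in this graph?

2

For each vertex v, BFS finds the shortest path from v back to v.
The shortest such closed walk is G → F → G, length 2.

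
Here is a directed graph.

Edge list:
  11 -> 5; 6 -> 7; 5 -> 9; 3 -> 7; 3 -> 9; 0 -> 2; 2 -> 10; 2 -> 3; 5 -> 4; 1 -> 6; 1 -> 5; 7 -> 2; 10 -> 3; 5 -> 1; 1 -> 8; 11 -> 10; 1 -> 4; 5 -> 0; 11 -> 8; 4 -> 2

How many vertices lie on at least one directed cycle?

6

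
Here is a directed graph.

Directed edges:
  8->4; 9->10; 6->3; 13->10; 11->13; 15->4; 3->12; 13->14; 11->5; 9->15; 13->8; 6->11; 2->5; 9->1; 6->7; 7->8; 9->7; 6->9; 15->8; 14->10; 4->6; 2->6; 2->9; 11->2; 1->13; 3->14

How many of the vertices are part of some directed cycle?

10

A vertex is on a directed cycle iff it belongs to a strongly connected component of size ≥ 2 (or has a self-loop).
The vertices on cycles are {1, 2, 4, 6, 7, 8, 9, 11, 13, 15} — 10 in total.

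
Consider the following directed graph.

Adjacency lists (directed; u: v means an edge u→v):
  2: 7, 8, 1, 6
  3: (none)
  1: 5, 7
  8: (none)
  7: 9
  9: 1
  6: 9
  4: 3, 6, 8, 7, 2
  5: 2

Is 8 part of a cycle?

8 lies on a cycle iff there is a path from 8 back to itself.
Exploring from 8, it never reaches itself; equivalently, its strongly connected component is a singleton.

No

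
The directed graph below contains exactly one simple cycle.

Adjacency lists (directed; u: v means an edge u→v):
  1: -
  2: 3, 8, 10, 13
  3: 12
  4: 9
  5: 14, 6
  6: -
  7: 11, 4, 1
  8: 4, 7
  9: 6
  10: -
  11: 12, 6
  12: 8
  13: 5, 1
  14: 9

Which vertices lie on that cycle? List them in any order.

7, 8, 11, 12

DFS with gray/black marking from 8:
8 gray
  4 gray
    9 gray
      6 gray
      6 black
    9 black
  4 black
  7 gray
    11 gray
      12 gray
        12→8: 8 is gray → back edge
Back edge closes the cycle 8 → 7 → 11 → 12 → 8; its vertices are {7, 8, 11, 12}.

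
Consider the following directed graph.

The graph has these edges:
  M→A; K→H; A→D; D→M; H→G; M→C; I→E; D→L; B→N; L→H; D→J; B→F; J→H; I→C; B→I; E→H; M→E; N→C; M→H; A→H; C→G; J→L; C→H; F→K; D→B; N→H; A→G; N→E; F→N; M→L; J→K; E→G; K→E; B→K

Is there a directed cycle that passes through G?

G lies on a cycle iff there is a path from G back to itself.
Exploring from G, it never reaches itself; equivalently, its strongly connected component is a singleton.

No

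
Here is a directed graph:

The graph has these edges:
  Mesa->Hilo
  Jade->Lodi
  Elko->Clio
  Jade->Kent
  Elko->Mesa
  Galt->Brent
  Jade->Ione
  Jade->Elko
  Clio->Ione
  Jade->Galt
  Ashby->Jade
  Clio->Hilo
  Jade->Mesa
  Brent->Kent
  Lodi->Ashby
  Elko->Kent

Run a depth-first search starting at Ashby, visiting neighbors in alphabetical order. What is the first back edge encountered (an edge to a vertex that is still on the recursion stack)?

DFS from Ashby (visiting neighbors in alphabetical order); mark gray on enter, black on exit:
Ashby gray
  Jade gray
    Elko gray
      Clio gray
        Hilo gray
        Hilo black
        Ione gray
        Ione black
      Clio black
      Kent gray
      Kent black
      Mesa gray
        Mesa→Hilo: Hilo black — skip
      Mesa black
    Elko black
    Galt gray
      Brent gray
        Brent→Kent: Kent black — skip
      Brent black
    Galt black
    Jade→Ione: Ione black — skip
    Jade→Kent: Kent black — skip
    Lodi gray
      Lodi→Ashby: Ashby is gray → back edge
First back edge: Lodi → Ashby.

Lodi->Ashby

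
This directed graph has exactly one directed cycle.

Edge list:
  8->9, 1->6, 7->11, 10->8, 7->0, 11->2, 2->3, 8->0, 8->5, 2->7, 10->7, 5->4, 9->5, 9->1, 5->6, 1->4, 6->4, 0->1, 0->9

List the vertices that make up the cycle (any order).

DFS with gray/black marking from 7:
7 gray
  0 gray
    9 gray
      5 gray
        6 gray
          4 gray
          4 black
        6 black
        5→4: 4 black — skip
      5 black
      1 gray
        1→6: 6 black — skip
        1→4: 4 black — skip
      1 black
    9 black
    0→1: 1 black — skip
  0 black
  11 gray
    2 gray
      2→7: 7 is gray → back edge
Back edge closes the cycle 7 → 11 → 2 → 7; its vertices are {2, 7, 11}.

2, 7, 11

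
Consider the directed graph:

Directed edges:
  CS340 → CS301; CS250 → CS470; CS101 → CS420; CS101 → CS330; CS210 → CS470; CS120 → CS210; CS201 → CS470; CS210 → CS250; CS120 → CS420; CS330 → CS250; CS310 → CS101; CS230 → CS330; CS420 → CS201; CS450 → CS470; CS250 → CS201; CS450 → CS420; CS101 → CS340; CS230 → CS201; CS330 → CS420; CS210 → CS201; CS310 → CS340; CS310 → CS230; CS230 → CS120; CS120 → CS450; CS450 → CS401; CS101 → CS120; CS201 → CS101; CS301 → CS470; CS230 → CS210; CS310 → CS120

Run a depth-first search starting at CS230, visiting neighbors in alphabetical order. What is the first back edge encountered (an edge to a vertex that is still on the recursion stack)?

CS101→CS120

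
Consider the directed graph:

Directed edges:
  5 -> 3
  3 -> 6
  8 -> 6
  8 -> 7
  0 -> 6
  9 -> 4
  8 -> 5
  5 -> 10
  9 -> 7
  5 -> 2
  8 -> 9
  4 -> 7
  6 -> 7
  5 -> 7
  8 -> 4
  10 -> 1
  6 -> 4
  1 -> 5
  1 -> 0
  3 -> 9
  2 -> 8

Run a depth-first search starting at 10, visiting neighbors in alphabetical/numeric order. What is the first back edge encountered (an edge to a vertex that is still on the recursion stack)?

8->5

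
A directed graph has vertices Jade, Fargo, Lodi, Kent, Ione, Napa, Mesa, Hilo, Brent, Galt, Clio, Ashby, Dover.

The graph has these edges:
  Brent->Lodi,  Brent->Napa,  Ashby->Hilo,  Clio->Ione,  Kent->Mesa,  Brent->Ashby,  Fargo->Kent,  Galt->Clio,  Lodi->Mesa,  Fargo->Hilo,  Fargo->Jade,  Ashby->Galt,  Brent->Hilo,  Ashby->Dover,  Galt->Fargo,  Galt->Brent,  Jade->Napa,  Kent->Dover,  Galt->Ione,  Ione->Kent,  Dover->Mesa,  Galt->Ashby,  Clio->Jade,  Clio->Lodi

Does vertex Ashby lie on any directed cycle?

Yes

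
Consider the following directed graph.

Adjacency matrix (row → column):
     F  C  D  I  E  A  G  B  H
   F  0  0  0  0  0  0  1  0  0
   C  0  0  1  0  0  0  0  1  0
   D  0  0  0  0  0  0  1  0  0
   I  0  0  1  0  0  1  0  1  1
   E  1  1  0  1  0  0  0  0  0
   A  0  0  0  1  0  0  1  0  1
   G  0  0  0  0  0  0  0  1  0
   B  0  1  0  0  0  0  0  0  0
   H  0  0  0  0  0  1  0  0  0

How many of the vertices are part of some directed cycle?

7

A vertex is on a directed cycle iff it belongs to a strongly connected component of size ≥ 2 (or has a self-loop).
The vertices on cycles are {A, B, C, D, G, H, I} — 7 in total.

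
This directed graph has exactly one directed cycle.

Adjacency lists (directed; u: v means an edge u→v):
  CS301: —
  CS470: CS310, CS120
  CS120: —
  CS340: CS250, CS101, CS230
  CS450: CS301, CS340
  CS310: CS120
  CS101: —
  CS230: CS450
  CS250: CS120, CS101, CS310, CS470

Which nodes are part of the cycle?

CS230, CS340, CS450

DFS with gray/black marking from CS230:
CS230 gray
  CS450 gray
    CS301 gray
    CS301 black
    CS340 gray
      CS250 gray
        CS120 gray
        CS120 black
        CS101 gray
        CS101 black
        CS310 gray
          CS310→CS120: CS120 black — skip
        CS310 black
        CS470 gray
          CS470→CS310: CS310 black — skip
          CS470→CS120: CS120 black — skip
        CS470 black
      CS250 black
      CS340→CS101: CS101 black — skip
      CS340→CS230: CS230 is gray → back edge
Back edge closes the cycle CS230 → CS450 → CS340 → CS230; its vertices are {CS230, CS340, CS450}.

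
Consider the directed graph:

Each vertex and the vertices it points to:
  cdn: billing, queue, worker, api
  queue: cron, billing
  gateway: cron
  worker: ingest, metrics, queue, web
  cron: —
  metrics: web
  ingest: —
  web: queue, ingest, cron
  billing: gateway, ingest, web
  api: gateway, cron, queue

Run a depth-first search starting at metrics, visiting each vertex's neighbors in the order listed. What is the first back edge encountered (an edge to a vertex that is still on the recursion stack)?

billing->web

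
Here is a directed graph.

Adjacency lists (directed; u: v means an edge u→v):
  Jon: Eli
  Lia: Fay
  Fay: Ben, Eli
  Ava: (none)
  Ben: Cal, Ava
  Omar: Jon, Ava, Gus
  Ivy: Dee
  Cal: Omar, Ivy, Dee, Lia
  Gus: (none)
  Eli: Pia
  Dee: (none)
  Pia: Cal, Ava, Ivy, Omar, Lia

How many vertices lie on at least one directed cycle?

8

A vertex is on a directed cycle iff it belongs to a strongly connected component of size ≥ 2 (or has a self-loop).
The vertices on cycles are {Ben, Cal, Eli, Fay, Jon, Lia, Pia, Omar} — 8 in total.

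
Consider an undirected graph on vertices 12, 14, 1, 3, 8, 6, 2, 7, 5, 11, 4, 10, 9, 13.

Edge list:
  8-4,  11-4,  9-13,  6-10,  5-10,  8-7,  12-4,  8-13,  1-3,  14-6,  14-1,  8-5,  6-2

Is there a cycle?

DFS, tracking each vertex's parent; an edge to a visited non-parent vertex closes a cycle.
Start from 10:
visit 10 (parent –)
  visit 6 (parent 10)
    6–10: parent, skip
    visit 2 (parent 6)
      2–6: parent, skip
    visit 14 (parent 6)
      14–6: parent, skip
      visit 1 (parent 14)
        visit 3 (parent 1)
          3–1: parent, skip
        1–14: parent, skip
  visit 5 (parent 10)
    visit 8 (parent 5)
      visit 4 (parent 8)
        visit 11 (parent 4)
          11–4: parent, skip
        visit 12 (parent 4)
          12–4: parent, skip
        4–8: parent, skip
      visit 13 (parent 8)
        13–8: parent, skip
        visit 9 (parent 13)
          9–13: parent, skip
      8–5: parent, skip
      visit 7 (parent 8)
        7–8: parent, skip
    5–10: parent, skip
No non-parent visited neighbor found — the graph is a forest.

No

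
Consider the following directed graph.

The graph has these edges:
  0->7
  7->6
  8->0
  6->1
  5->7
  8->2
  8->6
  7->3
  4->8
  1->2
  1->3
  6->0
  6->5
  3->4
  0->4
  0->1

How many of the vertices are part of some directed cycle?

A vertex is on a directed cycle iff it belongs to a strongly connected component of size ≥ 2 (or has a self-loop).
The vertices on cycles are {0, 1, 3, 4, 5, 6, 7, 8} — 8 in total.

8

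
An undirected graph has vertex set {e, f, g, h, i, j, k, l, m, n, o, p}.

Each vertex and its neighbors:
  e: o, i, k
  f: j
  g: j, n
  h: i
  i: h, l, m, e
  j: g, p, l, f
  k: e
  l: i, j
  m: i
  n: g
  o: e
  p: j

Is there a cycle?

DFS, tracking each vertex's parent; an edge to a visited non-parent vertex closes a cycle.
Start from i:
visit i (parent –)
  visit h (parent i)
    h–i: parent, skip
  visit l (parent i)
    l–i: parent, skip
    visit j (parent l)
      visit g (parent j)
        g–j: parent, skip
        visit n (parent g)
          n–g: parent, skip
      visit p (parent j)
        p–j: parent, skip
      j–l: parent, skip
      visit f (parent j)
        f–j: parent, skip
  visit m (parent i)
    m–i: parent, skip
  visit e (parent i)
    visit o (parent e)
      o–e: parent, skip
    e–i: parent, skip
    visit k (parent e)
      k–e: parent, skip
No non-parent visited neighbor found — the graph is a forest.

No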